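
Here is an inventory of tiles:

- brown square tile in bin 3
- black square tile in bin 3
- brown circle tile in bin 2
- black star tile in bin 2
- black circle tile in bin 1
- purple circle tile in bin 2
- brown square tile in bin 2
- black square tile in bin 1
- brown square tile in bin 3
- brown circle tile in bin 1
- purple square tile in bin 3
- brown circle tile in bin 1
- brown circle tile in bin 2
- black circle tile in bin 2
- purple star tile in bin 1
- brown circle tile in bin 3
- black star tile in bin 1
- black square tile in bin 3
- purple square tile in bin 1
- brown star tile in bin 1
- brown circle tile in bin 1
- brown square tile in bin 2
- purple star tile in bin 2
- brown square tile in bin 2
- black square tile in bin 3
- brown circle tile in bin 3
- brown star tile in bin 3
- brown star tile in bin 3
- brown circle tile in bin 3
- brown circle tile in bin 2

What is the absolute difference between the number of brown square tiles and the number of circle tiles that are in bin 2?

brown square tiles: 5. circle tiles in bin 2: 5.
|5 − 5| = 5 − 5 = 0.

0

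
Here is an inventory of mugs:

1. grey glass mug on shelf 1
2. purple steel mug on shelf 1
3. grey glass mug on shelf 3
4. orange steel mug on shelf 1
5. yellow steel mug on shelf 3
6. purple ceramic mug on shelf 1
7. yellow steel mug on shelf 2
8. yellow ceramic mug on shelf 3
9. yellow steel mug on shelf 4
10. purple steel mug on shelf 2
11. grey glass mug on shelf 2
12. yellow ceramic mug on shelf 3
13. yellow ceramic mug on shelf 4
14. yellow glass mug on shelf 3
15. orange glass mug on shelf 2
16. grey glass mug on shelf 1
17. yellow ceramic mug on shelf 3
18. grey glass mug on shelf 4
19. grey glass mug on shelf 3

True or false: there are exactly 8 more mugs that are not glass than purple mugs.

True

There are 11 mugs that are not glass.
There are 3 purple mugs.
The claim requires 11 − 3 (= 8) to equal 8, which holds.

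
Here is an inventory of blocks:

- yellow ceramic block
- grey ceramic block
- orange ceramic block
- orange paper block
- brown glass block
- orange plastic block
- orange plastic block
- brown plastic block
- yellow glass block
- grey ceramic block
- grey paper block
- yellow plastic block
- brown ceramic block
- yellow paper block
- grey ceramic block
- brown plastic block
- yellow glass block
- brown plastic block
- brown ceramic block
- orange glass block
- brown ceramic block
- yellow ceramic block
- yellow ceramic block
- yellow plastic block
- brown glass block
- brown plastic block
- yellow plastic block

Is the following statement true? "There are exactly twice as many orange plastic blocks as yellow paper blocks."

There are 2 orange plastic blocks.
There is 1 yellow paper block.
The claim requires 2 = 2 × 1 = 2, which holds.

True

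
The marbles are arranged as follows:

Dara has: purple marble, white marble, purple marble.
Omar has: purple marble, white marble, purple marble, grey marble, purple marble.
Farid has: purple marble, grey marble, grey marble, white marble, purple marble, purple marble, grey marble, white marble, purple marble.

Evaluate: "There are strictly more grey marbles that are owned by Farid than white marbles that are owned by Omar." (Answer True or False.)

True

Count of grey marbles owned by Farid: 3.
Count of white marbles owned by Omar: 1.
The claim requires 3 > 1, which holds.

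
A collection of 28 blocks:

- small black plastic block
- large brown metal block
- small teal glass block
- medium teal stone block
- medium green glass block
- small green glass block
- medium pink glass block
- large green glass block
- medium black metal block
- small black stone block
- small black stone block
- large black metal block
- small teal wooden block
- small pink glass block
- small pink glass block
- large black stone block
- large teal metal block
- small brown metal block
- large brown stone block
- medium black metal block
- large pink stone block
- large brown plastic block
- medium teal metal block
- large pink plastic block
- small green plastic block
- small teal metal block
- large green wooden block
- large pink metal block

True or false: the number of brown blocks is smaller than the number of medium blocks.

|brown blocks| = 4.
|medium blocks| = 6.
The claim requires 4 < 6, which holds.

True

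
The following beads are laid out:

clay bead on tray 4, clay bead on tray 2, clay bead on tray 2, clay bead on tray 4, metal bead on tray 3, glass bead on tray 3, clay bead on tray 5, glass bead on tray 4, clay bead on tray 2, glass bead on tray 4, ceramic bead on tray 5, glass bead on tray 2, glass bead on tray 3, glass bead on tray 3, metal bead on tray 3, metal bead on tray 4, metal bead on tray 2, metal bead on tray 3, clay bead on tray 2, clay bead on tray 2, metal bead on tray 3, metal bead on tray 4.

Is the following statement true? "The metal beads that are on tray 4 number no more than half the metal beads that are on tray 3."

|metal beads on tray 4| = 2.
|metal beads on tray 3| = 4.
The claim requires 2 × 2 = 4 ≤ 4, which holds.

True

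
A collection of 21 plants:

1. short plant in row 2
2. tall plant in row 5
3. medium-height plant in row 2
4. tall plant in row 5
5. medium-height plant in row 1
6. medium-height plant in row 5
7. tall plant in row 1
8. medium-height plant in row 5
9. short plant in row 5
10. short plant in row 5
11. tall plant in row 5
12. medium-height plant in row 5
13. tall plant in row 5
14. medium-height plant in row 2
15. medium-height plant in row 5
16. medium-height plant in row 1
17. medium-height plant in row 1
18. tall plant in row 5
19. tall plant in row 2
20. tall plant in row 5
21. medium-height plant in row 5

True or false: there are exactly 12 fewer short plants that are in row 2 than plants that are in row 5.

True

short plants in row 2: 1.
plants in row 5: 13.
The claim requires 13 − 1 (= 12) to equal 12, which holds.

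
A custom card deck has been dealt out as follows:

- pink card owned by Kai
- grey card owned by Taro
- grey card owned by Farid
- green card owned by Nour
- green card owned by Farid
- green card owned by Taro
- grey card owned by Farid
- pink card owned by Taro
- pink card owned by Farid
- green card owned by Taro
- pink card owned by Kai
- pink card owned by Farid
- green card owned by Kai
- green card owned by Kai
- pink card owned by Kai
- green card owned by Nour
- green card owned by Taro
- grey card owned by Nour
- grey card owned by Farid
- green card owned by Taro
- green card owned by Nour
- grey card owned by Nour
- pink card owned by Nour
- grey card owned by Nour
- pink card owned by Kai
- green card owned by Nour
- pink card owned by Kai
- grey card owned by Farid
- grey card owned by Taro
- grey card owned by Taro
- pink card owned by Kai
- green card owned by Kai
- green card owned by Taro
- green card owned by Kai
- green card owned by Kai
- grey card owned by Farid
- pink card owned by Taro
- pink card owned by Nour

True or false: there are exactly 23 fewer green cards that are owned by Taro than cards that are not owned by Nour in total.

|green cards owned by Taro| = 5.
|cards that are not owned by Nour| = 29.
The claim requires 29 − 5 (= 24) to equal 23, which does not hold.

False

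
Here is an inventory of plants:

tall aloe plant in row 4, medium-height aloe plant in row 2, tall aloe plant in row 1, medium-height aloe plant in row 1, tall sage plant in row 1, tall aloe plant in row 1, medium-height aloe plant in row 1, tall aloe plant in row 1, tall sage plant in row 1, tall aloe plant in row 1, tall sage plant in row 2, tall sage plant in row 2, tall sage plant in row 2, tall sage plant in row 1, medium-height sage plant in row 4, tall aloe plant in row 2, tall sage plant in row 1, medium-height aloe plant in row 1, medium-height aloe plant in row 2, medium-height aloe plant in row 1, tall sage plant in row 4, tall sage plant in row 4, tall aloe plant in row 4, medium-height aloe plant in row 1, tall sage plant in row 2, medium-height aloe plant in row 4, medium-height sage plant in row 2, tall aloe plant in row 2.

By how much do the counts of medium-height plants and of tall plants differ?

8

medium-height plants: 10. tall plants: 18.
|10 − 18| = 18 − 10 = 8.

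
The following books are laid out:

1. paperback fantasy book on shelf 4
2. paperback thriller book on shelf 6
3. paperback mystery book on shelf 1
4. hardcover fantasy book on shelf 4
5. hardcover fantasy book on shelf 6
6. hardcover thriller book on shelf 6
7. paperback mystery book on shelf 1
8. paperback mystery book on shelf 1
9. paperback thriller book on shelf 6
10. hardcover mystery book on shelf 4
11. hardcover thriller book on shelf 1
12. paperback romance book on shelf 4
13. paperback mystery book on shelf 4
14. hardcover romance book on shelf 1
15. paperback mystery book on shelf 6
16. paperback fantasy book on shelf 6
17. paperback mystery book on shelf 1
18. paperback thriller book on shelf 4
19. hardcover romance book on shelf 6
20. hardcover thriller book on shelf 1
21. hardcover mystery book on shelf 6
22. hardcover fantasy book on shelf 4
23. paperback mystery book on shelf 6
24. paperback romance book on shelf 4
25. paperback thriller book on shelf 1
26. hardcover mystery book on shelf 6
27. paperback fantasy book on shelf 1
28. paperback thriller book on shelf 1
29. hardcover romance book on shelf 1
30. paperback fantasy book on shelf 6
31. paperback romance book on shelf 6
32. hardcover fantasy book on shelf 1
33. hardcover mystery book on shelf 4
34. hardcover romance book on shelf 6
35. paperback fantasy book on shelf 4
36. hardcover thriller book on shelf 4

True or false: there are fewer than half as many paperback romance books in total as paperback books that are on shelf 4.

paperback romance books: 3.
paperback books on shelf 4: 6.
The claim requires 2 × 3 = 6 < 6, which does not hold.

False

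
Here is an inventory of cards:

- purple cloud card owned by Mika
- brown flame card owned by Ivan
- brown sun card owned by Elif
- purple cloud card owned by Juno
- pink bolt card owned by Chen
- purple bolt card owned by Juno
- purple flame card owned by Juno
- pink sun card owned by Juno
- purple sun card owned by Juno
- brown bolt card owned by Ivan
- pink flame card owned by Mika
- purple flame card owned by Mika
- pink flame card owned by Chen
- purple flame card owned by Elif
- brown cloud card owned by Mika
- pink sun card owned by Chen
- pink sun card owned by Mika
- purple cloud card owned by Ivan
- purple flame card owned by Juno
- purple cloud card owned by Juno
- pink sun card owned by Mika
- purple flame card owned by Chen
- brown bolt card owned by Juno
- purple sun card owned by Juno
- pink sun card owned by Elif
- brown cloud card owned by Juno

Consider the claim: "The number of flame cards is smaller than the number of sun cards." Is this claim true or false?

flame cards: 8.
sun cards: 8.
The claim requires 8 < 8, which does not hold.

False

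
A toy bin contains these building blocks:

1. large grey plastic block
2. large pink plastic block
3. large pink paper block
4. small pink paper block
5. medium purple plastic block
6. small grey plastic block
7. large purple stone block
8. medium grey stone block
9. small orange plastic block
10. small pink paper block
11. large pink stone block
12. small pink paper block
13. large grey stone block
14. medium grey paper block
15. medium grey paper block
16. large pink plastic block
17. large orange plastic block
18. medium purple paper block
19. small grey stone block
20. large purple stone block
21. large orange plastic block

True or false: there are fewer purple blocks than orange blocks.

purple blocks: 4.
orange blocks: 3.
The claim requires 4 < 3, which does not hold.

False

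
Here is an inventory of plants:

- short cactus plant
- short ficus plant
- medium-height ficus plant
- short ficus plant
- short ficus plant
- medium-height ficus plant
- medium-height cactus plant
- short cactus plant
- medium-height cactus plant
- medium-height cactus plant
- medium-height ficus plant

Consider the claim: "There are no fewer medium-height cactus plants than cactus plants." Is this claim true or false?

False

medium-height cactus plants: 3.
cactus plants: 5.
The claim requires 3 ≥ 5, which does not hold.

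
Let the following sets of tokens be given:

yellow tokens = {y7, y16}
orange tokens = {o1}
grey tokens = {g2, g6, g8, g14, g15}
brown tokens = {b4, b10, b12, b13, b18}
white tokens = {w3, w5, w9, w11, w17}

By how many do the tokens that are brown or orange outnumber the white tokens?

tokens that are brown or orange: 6.
white tokens: 5.
6 − 5 = 1.

1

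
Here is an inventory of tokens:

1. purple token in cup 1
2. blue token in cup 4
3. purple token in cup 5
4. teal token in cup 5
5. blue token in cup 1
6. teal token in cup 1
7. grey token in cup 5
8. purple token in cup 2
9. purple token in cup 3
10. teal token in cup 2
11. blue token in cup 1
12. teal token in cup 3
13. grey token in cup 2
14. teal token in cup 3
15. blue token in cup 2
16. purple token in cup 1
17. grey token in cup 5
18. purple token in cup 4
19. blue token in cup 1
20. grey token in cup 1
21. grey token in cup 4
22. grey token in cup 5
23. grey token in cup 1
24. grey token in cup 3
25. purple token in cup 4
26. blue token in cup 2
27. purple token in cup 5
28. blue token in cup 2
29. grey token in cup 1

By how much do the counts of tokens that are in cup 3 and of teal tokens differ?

tokens in cup 3: 4. teal tokens: 5.
|4 − 5| = 5 − 4 = 1.

1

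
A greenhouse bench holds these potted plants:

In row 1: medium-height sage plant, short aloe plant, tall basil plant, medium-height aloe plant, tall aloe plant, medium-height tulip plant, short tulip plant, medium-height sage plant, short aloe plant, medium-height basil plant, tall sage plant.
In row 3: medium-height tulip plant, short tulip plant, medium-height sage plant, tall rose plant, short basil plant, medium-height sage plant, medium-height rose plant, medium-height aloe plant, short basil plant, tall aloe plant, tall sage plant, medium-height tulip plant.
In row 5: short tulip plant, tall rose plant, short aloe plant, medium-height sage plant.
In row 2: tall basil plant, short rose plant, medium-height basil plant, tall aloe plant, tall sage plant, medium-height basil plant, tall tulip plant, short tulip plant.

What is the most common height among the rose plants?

Counts by height (restricted to rose plants): tall 2, short 1, medium-height 1.
The maximum is 2, held uniquely by tall.

tall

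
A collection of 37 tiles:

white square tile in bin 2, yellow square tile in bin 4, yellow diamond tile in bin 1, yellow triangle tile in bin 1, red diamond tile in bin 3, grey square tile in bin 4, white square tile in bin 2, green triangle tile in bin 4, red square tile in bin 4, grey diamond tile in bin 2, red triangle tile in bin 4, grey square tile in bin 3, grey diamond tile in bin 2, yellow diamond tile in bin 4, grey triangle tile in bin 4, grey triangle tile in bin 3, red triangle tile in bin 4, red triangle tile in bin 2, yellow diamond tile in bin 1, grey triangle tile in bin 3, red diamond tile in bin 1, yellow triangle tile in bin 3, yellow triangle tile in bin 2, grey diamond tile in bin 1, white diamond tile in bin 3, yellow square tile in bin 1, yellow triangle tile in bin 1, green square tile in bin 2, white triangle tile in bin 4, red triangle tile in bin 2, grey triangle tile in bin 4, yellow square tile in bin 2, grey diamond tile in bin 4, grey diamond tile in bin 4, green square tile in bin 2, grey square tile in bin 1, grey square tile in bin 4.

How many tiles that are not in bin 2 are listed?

27

Total tiles: 37; with the excluded value: 10; remaining 37 − 10 = 27.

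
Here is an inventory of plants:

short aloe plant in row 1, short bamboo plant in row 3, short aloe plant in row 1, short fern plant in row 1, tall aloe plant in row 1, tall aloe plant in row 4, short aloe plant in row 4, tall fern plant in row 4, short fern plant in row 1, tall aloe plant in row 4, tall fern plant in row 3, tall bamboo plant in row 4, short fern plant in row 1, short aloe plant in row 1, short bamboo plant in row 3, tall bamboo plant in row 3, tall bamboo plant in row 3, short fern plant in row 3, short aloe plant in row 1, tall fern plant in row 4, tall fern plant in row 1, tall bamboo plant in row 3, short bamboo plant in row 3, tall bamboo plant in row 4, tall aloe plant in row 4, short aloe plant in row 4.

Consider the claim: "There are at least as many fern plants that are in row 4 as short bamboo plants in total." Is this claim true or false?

fern plants in row 4: 2.
short bamboo plants: 3.
The claim requires 2 ≥ 3, which does not hold.

False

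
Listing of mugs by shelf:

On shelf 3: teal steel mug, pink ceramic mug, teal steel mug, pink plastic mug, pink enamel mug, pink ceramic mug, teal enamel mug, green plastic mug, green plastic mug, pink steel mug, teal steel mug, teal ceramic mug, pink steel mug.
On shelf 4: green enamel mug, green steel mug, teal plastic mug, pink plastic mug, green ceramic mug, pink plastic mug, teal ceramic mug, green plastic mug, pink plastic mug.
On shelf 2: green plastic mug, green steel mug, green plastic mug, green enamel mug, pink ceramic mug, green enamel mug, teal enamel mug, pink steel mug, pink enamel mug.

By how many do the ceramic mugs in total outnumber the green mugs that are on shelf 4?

ceramic mugs: 6.
green mugs on shelf 4: 4.
6 − 4 = 2.

2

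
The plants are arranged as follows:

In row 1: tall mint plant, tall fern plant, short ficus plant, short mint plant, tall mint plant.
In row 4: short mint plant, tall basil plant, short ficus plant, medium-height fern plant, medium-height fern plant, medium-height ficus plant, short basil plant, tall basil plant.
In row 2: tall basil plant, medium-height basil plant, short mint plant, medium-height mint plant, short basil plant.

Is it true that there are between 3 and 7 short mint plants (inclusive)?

|short mint plants| = 3.
The claim requires 3 ≤ 3 ≤ 7, which holds.

True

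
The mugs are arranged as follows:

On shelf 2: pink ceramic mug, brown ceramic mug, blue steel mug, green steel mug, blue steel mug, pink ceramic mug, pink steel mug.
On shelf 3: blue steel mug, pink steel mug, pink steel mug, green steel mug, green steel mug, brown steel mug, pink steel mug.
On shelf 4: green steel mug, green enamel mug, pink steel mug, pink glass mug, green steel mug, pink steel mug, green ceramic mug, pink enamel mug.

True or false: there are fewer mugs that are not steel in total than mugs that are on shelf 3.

False

mugs that are not steel: 7.
mugs on shelf 3: 7.
The claim requires 7 < 7, which does not hold.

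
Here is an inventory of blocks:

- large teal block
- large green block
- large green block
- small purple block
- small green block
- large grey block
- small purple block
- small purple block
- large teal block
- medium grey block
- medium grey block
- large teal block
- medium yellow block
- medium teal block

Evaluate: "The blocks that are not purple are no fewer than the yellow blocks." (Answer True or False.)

True

|blocks that are not purple| = 11.
|yellow blocks| = 1.
The claim requires 11 ≥ 1, which holds.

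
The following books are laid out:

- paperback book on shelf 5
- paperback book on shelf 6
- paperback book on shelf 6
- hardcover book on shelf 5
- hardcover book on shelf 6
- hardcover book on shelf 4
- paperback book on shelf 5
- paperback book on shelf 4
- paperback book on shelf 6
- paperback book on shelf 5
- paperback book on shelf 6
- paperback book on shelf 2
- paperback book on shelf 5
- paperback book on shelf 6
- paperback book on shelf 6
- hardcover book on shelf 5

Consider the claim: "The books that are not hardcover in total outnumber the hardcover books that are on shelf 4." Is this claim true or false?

books that are not hardcover: 12.
hardcover books on shelf 4: 1.
The claim requires 12 > 1, which holds.

True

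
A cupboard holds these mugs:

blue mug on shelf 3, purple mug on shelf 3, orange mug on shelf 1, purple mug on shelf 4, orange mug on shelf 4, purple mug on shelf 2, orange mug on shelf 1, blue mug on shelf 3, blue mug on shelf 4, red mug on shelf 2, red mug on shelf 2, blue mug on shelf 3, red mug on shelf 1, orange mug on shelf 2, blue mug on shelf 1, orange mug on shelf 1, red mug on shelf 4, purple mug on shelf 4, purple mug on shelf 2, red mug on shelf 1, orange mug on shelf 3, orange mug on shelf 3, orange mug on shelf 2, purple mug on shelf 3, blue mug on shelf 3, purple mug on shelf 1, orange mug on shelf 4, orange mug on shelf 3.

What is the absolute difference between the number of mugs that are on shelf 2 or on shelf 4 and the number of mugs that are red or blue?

mugs on shelf 2 or on shelf 4: 12. mugs that are red or blue: 11.
|12 − 11| = 12 − 11 = 1.

1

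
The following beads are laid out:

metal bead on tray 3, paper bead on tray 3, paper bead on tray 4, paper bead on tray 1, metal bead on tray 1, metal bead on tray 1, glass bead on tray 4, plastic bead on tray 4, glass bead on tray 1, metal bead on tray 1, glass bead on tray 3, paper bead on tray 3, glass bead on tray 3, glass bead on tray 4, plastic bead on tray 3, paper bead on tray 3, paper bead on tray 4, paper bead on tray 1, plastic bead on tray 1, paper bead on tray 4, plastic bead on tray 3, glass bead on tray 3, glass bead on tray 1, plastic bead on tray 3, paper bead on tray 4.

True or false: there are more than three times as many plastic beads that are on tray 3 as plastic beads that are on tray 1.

False

|plastic beads on tray 3| = 3.
|plastic beads on tray 1| = 1.
The claim requires 3 > 3 × 1 = 3, which does not hold.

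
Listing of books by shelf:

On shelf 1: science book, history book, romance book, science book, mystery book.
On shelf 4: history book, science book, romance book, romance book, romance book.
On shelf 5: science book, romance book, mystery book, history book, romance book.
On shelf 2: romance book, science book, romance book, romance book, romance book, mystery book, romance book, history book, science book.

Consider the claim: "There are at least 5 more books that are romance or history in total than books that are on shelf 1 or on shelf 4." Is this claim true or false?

True

|books that are romance or history| = 15.
|books on shelf 1 or on shelf 4| = 10.
The claim requires 15 − 10 = 5 ≥ 5, which holds.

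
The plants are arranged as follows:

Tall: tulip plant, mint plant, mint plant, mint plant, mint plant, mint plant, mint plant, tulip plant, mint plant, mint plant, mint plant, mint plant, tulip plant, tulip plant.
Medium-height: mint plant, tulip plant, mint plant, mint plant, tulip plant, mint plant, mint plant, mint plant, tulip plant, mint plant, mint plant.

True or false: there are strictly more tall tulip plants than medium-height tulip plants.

|tall tulip plants| = 4.
|medium-height tulip plants| = 3.
The claim requires 4 > 3, which holds.

True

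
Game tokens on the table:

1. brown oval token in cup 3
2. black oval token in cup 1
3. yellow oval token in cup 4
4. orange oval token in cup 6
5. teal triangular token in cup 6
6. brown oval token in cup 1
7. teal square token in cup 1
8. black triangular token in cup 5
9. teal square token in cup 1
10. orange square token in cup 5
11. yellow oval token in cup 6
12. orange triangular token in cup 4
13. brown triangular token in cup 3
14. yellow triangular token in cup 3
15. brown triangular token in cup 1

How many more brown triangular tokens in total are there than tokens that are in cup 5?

0

brown triangular tokens: 2.
tokens in cup 5: 2.
2 − 2 = 0.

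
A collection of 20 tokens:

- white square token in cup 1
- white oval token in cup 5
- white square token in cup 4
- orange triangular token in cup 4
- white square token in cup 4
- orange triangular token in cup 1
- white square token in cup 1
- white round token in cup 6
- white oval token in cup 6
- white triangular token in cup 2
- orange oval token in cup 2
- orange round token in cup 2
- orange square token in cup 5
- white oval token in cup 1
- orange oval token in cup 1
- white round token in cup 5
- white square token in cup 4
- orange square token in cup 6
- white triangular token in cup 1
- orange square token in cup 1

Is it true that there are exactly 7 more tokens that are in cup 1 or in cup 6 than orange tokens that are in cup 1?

There are 10 tokens in cup 1 or in cup 6.
There are 3 orange tokens in cup 1.
The claim requires 10 − 3 (= 7) to equal 7, which holds.

True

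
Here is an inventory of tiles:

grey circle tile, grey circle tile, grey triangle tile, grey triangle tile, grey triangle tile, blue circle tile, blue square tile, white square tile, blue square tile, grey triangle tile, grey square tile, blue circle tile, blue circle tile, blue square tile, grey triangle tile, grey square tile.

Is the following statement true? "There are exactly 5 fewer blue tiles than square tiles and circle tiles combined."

|blue tiles| = 6.
square tiles: 6; circle tiles: 5; combined: 6 + 5 = 11.
The claim requires 11 − 6 (= 5) to equal 5, which holds.

True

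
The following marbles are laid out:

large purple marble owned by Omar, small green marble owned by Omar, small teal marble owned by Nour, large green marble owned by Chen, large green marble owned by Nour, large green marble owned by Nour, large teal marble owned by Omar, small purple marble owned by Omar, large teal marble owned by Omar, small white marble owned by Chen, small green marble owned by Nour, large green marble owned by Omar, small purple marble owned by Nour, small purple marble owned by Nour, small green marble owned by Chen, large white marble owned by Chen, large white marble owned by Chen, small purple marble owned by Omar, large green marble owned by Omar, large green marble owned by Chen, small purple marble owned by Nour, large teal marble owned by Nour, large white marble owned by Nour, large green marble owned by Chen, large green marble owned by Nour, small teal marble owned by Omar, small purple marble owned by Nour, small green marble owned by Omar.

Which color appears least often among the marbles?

Counts by color: green 12, purple 7, teal 5, white 4.
The minimum is 4, held uniquely by white.

white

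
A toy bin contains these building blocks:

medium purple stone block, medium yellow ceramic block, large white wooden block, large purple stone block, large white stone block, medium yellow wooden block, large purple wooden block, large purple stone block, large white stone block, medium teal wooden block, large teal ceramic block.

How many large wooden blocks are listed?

2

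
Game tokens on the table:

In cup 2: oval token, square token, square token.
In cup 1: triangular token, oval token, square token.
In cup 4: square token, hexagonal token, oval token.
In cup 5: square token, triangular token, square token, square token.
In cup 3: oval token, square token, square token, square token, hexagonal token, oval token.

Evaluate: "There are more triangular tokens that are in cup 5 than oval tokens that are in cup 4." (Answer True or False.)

False

There is 1 triangular token in cup 5.
There is 1 oval token in cup 4.
The claim requires 1 > 1, which does not hold.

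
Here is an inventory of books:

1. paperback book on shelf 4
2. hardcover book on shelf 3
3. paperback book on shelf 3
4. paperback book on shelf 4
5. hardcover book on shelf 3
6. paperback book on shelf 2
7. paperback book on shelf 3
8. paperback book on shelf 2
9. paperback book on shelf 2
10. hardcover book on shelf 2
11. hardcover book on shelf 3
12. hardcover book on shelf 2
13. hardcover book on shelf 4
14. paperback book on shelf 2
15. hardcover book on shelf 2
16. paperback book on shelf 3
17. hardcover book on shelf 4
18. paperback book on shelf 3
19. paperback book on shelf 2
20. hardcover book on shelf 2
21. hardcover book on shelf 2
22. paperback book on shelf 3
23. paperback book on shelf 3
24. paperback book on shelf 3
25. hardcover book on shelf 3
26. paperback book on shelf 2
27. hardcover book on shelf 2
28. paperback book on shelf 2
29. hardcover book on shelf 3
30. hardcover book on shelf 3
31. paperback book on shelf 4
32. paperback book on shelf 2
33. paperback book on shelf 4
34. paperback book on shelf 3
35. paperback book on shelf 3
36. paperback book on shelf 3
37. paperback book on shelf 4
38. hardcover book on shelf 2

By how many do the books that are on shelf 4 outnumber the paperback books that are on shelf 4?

books on shelf 4: 7.
paperback books on shelf 4: 5.
7 − 5 = 2.

2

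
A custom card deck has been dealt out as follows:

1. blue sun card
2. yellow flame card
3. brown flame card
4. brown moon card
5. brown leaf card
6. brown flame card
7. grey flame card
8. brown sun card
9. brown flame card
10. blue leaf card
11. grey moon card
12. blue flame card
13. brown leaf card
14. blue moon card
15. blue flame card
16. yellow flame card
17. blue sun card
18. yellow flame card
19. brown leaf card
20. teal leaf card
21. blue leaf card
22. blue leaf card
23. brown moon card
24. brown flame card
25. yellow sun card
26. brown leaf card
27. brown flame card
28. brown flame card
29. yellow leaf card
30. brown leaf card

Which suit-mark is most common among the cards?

flame

Counts by suit-mark: flame 12, leaf 10, moon 4, sun 4.
The maximum is 12, held uniquely by flame.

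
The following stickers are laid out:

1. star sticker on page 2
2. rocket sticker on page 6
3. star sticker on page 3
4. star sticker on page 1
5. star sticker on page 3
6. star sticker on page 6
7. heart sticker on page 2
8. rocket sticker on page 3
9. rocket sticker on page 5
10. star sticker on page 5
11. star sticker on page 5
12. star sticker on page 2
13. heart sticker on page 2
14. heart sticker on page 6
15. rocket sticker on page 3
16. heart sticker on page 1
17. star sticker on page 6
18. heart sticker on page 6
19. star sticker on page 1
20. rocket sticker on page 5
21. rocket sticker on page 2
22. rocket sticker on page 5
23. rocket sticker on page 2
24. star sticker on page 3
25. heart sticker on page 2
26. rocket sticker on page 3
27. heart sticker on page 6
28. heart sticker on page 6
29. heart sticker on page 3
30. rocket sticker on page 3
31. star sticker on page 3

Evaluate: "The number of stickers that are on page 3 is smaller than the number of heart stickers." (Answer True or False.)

stickers on page 3: 9.
heart stickers: 9.
The claim requires 9 < 9, which does not hold.

False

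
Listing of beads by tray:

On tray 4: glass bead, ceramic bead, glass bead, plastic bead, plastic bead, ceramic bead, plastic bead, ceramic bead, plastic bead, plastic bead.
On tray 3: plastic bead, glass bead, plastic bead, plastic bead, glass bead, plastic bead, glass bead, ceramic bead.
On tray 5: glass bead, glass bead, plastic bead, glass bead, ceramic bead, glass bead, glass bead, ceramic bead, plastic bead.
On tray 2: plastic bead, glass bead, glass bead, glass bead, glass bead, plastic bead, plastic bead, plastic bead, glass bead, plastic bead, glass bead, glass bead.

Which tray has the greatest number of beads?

tray 2

Counts by tray: tray 2→12, tray 4→10, tray 5→9, tray 3→8.
The maximum is 12, held uniquely by tray 2.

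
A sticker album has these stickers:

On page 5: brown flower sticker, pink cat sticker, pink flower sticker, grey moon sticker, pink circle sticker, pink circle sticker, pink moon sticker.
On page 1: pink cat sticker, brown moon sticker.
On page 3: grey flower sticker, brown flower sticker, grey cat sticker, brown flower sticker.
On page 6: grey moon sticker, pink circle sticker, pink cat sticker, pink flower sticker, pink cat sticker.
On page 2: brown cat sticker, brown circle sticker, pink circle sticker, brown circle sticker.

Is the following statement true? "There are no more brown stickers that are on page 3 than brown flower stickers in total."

True

brown stickers on page 3: 2.
brown flower stickers: 3.
The claim requires 2 ≤ 3, which holds.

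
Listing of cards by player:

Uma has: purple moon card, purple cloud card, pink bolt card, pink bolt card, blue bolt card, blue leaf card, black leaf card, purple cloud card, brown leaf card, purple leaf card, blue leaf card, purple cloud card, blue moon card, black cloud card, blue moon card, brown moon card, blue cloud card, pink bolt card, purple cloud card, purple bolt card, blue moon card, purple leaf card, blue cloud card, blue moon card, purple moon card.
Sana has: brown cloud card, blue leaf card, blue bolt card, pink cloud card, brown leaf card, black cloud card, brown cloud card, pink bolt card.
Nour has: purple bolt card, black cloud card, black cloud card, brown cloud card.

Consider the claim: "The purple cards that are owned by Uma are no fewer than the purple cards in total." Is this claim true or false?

False

purple cards owned by Uma: 9.
purple cards: 10.
The claim requires 9 ≥ 10, which does not hold.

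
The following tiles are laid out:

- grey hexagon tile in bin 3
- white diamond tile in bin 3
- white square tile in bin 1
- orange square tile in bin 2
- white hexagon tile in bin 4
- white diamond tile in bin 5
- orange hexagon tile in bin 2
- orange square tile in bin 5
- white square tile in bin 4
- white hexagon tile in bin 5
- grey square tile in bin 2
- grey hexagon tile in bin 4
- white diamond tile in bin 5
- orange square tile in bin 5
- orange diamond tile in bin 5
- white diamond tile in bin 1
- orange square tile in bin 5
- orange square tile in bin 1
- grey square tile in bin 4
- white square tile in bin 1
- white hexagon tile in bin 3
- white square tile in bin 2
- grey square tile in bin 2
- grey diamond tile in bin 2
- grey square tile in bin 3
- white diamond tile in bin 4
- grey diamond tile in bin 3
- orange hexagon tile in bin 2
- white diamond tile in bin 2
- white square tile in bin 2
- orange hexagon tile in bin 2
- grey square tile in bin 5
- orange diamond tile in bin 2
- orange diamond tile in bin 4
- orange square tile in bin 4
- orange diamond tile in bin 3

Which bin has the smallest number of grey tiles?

Counts by bin (restricted to grey tiles): bin 3→3, bin 2→3, bin 4→2, bin 5→1, bin 1→0.
The minimum is 0, held uniquely by bin 1.

bin 1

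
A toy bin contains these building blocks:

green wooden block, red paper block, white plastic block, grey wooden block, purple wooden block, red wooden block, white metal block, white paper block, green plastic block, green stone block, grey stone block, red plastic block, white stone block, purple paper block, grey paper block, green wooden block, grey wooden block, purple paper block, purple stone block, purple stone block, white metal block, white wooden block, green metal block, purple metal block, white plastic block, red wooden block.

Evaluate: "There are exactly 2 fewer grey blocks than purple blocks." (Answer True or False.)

True

grey blocks: 4.
purple blocks: 6.
The claim requires 6 − 4 (= 2) to equal 2, which holds.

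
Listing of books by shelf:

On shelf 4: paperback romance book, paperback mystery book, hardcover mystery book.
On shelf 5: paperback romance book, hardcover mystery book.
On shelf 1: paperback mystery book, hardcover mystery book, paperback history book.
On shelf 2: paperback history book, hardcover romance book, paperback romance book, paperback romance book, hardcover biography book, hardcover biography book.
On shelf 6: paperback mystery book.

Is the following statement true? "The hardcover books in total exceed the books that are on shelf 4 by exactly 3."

|hardcover books| = 6.
|books on shelf 4| = 3.
The claim requires 6 − 3 (= 3) to equal 3, which holds.

True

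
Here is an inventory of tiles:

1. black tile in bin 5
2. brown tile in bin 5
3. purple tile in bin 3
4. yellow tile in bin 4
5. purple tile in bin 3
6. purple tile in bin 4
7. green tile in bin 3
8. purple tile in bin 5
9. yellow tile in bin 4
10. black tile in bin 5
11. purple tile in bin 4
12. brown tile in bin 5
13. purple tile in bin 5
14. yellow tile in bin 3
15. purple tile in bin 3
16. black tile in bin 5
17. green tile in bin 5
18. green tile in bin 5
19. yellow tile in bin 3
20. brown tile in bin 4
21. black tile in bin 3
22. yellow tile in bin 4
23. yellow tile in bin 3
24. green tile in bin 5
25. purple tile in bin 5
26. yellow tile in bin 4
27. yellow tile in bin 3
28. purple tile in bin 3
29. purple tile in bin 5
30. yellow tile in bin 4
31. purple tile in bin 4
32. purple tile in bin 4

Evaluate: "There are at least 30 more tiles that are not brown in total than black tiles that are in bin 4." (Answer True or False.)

tiles that are not brown: 29.
black tiles in bin 4: 0.
The claim requires 29 − 0 = 29 ≥ 30, which does not hold.

False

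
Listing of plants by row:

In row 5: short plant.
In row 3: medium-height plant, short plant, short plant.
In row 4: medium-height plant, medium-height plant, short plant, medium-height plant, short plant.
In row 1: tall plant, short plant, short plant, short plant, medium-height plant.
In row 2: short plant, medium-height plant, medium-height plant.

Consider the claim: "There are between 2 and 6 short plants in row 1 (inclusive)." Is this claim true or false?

True

There are 3 short plants in row 1.
The claim requires 2 ≤ 3 ≤ 6, which holds.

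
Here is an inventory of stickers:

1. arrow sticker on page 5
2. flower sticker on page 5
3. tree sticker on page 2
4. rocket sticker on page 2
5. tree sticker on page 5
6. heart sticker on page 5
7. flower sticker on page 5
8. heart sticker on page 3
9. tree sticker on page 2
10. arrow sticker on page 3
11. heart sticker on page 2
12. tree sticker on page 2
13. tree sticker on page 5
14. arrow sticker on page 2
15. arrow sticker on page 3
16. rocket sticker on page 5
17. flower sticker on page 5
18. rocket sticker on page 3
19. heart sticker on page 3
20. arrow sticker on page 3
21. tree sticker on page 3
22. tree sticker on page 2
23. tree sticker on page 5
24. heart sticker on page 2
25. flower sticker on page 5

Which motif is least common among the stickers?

rocket

Counts by motif: tree 8, arrow 5, heart 5, flower 4, rocket 3.
The minimum is 3, held uniquely by rocket.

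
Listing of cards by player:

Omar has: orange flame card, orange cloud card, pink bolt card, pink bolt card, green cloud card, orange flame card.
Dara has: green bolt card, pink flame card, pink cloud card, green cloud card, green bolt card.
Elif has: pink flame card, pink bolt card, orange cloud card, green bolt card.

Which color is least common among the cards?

Counts by color: pink 6, green 5, orange 4.
The minimum is 4, held uniquely by orange.

orange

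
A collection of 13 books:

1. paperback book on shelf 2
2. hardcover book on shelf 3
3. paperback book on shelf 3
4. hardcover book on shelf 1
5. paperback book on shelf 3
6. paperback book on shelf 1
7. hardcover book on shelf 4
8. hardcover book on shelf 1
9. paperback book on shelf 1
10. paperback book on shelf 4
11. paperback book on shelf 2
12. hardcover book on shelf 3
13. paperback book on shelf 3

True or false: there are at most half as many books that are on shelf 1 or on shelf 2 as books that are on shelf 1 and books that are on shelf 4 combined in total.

books on shelf 1 or on shelf 2: 6.
books on shelf 1: 4; books on shelf 4: 2; combined: 4 + 2 = 6.
The claim requires 2 × 6 = 12 ≤ 6, which does not hold.

False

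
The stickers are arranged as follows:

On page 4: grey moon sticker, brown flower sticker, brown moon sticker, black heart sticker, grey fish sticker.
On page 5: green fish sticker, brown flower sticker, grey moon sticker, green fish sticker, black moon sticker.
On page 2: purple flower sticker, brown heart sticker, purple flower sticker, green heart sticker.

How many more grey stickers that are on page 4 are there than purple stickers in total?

grey stickers on page 4: 2.
purple stickers: 2.
2 − 2 = 0.

0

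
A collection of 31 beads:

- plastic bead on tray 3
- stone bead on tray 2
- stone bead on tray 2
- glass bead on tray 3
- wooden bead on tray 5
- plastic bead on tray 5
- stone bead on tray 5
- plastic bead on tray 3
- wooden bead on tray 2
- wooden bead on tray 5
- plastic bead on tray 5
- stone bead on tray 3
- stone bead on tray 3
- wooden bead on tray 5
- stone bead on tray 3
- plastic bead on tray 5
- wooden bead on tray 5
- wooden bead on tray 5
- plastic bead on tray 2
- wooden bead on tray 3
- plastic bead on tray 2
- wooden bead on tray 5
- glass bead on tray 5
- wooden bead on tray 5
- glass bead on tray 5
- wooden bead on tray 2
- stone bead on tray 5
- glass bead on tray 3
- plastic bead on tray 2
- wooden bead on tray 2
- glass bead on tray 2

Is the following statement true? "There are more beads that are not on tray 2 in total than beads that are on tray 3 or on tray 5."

False

beads that are not on tray 2: 22.
beads on tray 3 or on tray 5: 22.
The claim requires 22 > 22, which does not hold.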